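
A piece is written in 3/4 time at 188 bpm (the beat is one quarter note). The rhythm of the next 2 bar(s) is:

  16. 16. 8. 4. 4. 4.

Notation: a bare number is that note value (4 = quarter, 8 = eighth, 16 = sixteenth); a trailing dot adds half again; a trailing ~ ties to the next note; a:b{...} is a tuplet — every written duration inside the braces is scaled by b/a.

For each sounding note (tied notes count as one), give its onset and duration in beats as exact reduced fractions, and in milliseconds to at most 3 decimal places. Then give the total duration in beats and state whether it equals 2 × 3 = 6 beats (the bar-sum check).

1) 0.0ms=0b +119.681ms=3/8b
2) 119.681ms=3/8b +119.681ms=3/8b
3) 239.362ms=3/4b +239.362ms=3/4b
4) 478.723ms=3/2b +478.723ms=3/2b
5) 957.447ms=3b +478.723ms=3/2b
6) 1436.17ms=9/2b +478.723ms=3/2b
Σ=6b of 6 (188bpm 3/4) — PASS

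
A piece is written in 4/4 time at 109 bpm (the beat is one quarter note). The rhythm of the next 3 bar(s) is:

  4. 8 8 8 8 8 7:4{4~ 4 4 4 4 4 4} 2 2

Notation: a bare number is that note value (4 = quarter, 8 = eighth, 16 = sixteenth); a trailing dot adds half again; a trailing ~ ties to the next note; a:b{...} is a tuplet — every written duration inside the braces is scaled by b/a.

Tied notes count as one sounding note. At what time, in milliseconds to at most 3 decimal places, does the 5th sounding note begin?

note 5 onset = 3b = 1651.376ms

1. 0.0ms @ 0 + 825.688ms (3/2)
2. 825.688ms @ 3/2 + 275.229ms (1/2)
3. 1100.917ms @ 2 + 275.229ms (1/2)
4. 1376.147ms @ 5/2 + 275.229ms (1/2)
5. 1651.376ms @ 3 + 275.229ms (1/2)
6. 1926.606ms @ 7/2 + 275.229ms (1/2)
7. 2201.835ms @ 4 + 629.096ms (8/7)
8. 2830.931ms @ 36/7 + 314.548ms (4/7)
9. 3145.478ms @ 40/7 + 314.548ms (4/7)
10. 3460.026ms @ 44/7 + 314.548ms (4/7)
11. 3774.574ms @ 48/7 + 314.548ms (4/7)
12. 4089.122ms @ 52/7 + 314.548ms (4/7)
13. 4403.67ms @ 8 + 1100.917ms (2)
14. 5504.587ms @ 10 + 1100.917ms (2)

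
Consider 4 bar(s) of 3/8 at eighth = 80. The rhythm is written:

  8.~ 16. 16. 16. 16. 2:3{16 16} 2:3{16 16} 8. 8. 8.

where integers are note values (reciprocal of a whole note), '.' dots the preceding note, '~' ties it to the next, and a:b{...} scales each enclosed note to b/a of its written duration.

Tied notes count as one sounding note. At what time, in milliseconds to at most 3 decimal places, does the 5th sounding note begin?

note 5 onset = 9/2b = 3375.0ms

1. 0.0ms @ 0 + 1687.5ms (9/4)
2. 1687.5ms @ 9/4 + 562.5ms (3/4)
3. 2250.0ms @ 3 + 562.5ms (3/4)
4. 2812.5ms @ 15/4 + 562.5ms (3/4)
5. 3375.0ms @ 9/2 + 562.5ms (3/4)
6. 3937.5ms @ 21/4 + 562.5ms (3/4)
7. 4500.0ms @ 6 + 562.5ms (3/4)
8. 5062.5ms @ 27/4 + 562.5ms (3/4)
9. 5625.0ms @ 15/2 + 1125.0ms (3/2)
10. 6750.0ms @ 9 + 1125.0ms (3/2)
11. 7875.0ms @ 21/2 + 1125.0ms (3/2)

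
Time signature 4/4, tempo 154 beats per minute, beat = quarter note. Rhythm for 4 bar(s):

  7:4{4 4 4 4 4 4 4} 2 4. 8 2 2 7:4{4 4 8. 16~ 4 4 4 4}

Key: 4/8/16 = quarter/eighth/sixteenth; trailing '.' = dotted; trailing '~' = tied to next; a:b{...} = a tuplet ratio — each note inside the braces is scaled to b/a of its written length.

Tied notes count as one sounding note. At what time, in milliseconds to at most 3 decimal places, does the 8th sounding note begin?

note 8 onset = 4b = 1558.442ms

1. 0.0ms @ 0 + 222.635ms (4/7)
2. 222.635ms @ 4/7 + 222.635ms (4/7)
3. 445.269ms @ 8/7 + 222.635ms (4/7)
4. 667.904ms @ 12/7 + 222.635ms (4/7)
5. 890.538ms @ 16/7 + 222.635ms (4/7)
6. 1113.173ms @ 20/7 + 222.635ms (4/7)
7. 1335.807ms @ 24/7 + 222.635ms (4/7)
8. 1558.442ms @ 4 + 779.221ms (2)
9. 2337.662ms @ 6 + 584.416ms (3/2)
10. 2922.078ms @ 15/2 + 194.805ms (1/2)
11. 3116.883ms @ 8 + 779.221ms (2)
12. 3896.104ms @ 10 + 779.221ms (2)
13. 4675.325ms @ 12 + 222.635ms (4/7)
14. 4897.959ms @ 88/7 + 222.635ms (4/7)
15. 5120.594ms @ 92/7 + 166.976ms (3/7)
16. 5287.57ms @ 95/7 + 278.293ms (5/7)
17. 5565.863ms @ 100/7 + 222.635ms (4/7)
18. 5788.497ms @ 104/7 + 222.635ms (4/7)
19. 6011.132ms @ 108/7 + 222.635ms (4/7)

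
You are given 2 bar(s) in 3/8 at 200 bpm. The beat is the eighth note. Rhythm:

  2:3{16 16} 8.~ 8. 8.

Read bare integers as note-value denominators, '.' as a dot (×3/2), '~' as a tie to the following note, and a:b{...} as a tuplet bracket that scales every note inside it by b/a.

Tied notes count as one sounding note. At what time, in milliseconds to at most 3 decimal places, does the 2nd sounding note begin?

note 2 onset = 3/4b = 225.0ms

1. 0.0ms @ 0 + 225.0ms (3/4)
2. 225.0ms @ 3/4 + 225.0ms (3/4)
3. 450.0ms @ 3/2 + 900.0ms (3)
4. 1350.0ms @ 9/2 + 450.0ms (3/2)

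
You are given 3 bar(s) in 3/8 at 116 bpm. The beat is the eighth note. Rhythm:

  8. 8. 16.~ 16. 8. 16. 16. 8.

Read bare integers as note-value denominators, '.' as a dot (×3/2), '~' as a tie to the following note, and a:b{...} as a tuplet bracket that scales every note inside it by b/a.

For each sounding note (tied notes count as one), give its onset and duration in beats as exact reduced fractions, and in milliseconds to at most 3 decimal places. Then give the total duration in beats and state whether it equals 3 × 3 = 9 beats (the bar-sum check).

1) 0.0ms=0b +775.862ms=3/2b
2) 775.862ms=3/2b +775.862ms=3/2b
3) 1551.724ms=3b +775.862ms=3/2b
4) 2327.586ms=9/2b +775.862ms=3/2b
5) 3103.448ms=6b +387.931ms=3/4b
6) 3491.379ms=27/4b +387.931ms=3/4b
7) 3879.31ms=15/2b +775.862ms=3/2b
Σ=9b of 9 (116bpm 3/8) — PASS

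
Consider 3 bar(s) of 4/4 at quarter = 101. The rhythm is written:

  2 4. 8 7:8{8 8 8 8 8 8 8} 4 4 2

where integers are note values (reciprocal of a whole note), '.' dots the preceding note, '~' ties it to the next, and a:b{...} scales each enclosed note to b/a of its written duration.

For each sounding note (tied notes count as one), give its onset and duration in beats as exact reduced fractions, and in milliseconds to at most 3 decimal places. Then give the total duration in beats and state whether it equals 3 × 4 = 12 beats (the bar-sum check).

1) 0.0ms=0b +1188.119ms=2b
2) 1188.119ms=2b +891.089ms=3/2b
3) 2079.208ms=7/2b +297.03ms=1/2b
4) 2376.238ms=4b +339.463ms=4/7b
5) 2715.7ms=32/7b +339.463ms=4/7b
6) 3055.163ms=36/7b +339.463ms=4/7b
7) 3394.625ms=40/7b +339.463ms=4/7b
8) 3734.088ms=44/7b +339.463ms=4/7b
9) 4073.55ms=48/7b +339.463ms=4/7b
10) 4413.013ms=52/7b +339.463ms=4/7b
11) 4752.475ms=8b +594.059ms=1b
12) 5346.535ms=9b +594.059ms=1b
13) 5940.594ms=10b +1188.119ms=2b
Σ=12b of 12 (101bpm 4/4) — PASS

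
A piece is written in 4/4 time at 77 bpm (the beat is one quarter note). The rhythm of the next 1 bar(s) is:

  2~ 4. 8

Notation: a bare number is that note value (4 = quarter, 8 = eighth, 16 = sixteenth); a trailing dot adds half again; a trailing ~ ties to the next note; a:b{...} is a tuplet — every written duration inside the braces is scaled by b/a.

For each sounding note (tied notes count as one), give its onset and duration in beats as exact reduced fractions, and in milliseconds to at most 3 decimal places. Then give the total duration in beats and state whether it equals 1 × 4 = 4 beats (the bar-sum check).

1) 0.0ms=0b +2727.273ms=7/2b
2) 2727.273ms=7/2b +389.61ms=1/2b
Σ=4b of 4 (77bpm 4/4) — PASS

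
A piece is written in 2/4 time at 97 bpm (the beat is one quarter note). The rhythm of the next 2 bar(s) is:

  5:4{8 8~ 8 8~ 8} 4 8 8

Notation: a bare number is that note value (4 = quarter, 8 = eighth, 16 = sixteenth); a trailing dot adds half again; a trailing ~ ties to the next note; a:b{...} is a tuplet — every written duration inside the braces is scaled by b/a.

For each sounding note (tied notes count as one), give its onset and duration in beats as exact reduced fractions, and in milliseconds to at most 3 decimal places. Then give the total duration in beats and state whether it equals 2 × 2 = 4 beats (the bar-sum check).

1) 0.0ms=0b +247.423ms=2/5b
2) 247.423ms=2/5b +494.845ms=4/5b
3) 742.268ms=6/5b +494.845ms=4/5b
4) 1237.113ms=2b +618.557ms=1b
5) 1855.67ms=3b +309.278ms=1/2b
6) 2164.948ms=7/2b +309.278ms=1/2b
Σ=4b of 4 (97bpm 2/4) — PASS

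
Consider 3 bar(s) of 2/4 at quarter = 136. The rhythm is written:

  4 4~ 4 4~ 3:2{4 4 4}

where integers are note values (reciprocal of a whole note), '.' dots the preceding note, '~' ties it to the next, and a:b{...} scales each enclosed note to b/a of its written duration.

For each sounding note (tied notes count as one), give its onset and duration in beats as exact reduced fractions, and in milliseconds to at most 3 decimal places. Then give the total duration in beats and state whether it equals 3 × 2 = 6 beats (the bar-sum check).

1) 0.0ms=0b +441.176ms=1b
2) 441.176ms=1b +882.353ms=2b
3) 1323.529ms=3b +735.294ms=5/3b
4) 2058.824ms=14/3b +294.118ms=2/3b
5) 2352.941ms=16/3b +294.118ms=2/3b
Σ=6b of 6 (136bpm 2/4) — PASS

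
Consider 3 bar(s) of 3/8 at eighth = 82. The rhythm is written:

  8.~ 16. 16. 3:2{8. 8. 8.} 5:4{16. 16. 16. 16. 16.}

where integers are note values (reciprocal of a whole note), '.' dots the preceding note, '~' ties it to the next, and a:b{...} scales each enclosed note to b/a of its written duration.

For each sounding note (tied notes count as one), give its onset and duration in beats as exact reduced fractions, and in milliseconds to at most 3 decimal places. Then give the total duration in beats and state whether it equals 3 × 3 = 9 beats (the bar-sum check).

1) 0.0ms=0b +1646.341ms=9/4b
2) 1646.341ms=9/4b +548.78ms=3/4b
3) 2195.122ms=3b +731.707ms=1b
4) 2926.829ms=4b +731.707ms=1b
5) 3658.537ms=5b +731.707ms=1b
6) 4390.244ms=6b +439.024ms=3/5b
7) 4829.268ms=33/5b +439.024ms=3/5b
8) 5268.293ms=36/5b +439.024ms=3/5b
9) 5707.317ms=39/5b +439.024ms=3/5b
10) 6146.341ms=42/5b +439.024ms=3/5b
Σ=9b of 9 (82bpm 3/8) — PASS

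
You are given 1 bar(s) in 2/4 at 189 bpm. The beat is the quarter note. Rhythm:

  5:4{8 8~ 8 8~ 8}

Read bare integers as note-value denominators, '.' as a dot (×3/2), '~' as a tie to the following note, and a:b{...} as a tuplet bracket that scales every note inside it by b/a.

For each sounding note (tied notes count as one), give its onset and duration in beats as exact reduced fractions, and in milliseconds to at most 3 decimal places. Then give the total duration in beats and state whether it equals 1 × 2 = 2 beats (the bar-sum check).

1) 0.0ms=0b +126.984ms=2/5b
2) 126.984ms=2/5b +253.968ms=4/5b
3) 380.952ms=6/5b +253.968ms=4/5b
Σ=2b of 2 (189bpm 2/4) — PASS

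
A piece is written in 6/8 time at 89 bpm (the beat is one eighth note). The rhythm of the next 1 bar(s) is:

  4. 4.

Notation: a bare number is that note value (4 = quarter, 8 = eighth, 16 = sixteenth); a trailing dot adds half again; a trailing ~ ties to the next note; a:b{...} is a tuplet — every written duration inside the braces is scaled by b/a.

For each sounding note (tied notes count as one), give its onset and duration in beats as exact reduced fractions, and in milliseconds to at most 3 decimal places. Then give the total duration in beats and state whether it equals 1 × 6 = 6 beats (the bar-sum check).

1) 0.0ms=0b +2022.472ms=3b
2) 2022.472ms=3b +2022.472ms=3b
Σ=6b of 6 (89bpm 6/8) — PASS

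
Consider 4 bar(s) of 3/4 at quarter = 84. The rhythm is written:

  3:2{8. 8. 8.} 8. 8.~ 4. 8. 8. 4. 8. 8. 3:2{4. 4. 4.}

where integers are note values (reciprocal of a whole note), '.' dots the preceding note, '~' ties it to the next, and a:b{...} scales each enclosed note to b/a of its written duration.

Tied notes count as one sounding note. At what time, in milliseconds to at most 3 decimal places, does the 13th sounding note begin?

1. 0.0ms @ 0 + 357.143ms (1/2)
2. 357.143ms @ 1/2 + 357.143ms (1/2)
3. 714.286ms @ 1 + 357.143ms (1/2)
4. 1071.429ms @ 3/2 + 535.714ms (3/4)
5. 1607.143ms @ 9/4 + 1607.143ms (9/4)
6. 3214.286ms @ 9/2 + 535.714ms (3/4)
7. 3750.0ms @ 21/4 + 535.714ms (3/4)
8. 4285.714ms @ 6 + 1071.429ms (3/2)
9. 5357.143ms @ 15/2 + 535.714ms (3/4)
10. 5892.857ms @ 33/4 + 535.714ms (3/4)
11. 6428.571ms @ 9 + 714.286ms (1)
12. 7142.857ms @ 10 + 714.286ms (1)
13. 7857.143ms @ 11 + 714.286ms (1)

note 13 onset = 11b = 7857.143ms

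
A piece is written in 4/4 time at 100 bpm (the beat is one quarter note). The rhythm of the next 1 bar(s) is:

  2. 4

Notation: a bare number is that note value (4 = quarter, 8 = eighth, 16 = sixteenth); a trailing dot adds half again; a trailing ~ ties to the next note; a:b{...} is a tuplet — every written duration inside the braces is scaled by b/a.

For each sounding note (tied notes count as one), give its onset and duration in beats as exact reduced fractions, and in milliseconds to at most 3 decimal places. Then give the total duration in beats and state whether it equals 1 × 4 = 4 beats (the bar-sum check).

1) 0.0ms=0b +1800.0ms=3b
2) 1800.0ms=3b +600.0ms=1b
Σ=4b of 4 (100bpm 4/4) — PASS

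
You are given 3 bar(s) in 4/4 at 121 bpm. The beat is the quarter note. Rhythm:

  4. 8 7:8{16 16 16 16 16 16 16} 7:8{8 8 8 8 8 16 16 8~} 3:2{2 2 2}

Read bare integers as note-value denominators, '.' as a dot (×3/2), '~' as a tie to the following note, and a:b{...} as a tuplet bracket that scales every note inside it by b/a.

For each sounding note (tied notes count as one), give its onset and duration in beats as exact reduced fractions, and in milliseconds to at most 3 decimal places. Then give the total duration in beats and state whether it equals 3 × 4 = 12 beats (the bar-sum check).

1) 0.0ms=0b +743.802ms=3/2b
2) 743.802ms=3/2b +247.934ms=1/2b
3) 991.736ms=2b +141.677ms=2/7b
4) 1133.412ms=16/7b +141.677ms=2/7b
5) 1275.089ms=18/7b +141.677ms=2/7b
6) 1416.765ms=20/7b +141.677ms=2/7b
7) 1558.442ms=22/7b +141.677ms=2/7b
8) 1700.118ms=24/7b +141.677ms=2/7b
9) 1841.795ms=26/7b +141.677ms=2/7b
10) 1983.471ms=4b +283.353ms=4/7b
11) 2266.824ms=32/7b +283.353ms=4/7b
12) 2550.177ms=36/7b +283.353ms=4/7b
13) 2833.53ms=40/7b +283.353ms=4/7b
14) 3116.883ms=44/7b +283.353ms=4/7b
15) 3400.236ms=48/7b +141.677ms=2/7b
16) 3541.913ms=50/7b +141.677ms=2/7b
17) 3683.589ms=52/7b +944.51ms=40/21b
18) 4628.099ms=28/3b +661.157ms=4/3b
19) 5289.256ms=32/3b +661.157ms=4/3b
Σ=12b of 12 (121bpm 4/4) — PASS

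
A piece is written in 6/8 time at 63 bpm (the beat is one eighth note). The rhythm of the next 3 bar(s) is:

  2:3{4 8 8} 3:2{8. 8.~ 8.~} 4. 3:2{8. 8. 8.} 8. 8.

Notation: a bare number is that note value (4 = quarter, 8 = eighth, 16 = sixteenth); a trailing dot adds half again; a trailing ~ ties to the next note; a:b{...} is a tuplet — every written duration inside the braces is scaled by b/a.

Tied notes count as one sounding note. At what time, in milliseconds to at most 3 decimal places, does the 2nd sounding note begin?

note 2 onset = 3b = 2857.143ms

1. 0.0ms @ 0 + 2857.143ms (3)
2. 2857.143ms @ 3 + 1428.571ms (3/2)
3. 4285.714ms @ 9/2 + 1428.571ms (3/2)
4. 5714.286ms @ 6 + 952.381ms (1)
5. 6666.667ms @ 7 + 4761.905ms (5)
6. 11428.571ms @ 12 + 952.381ms (1)
7. 12380.952ms @ 13 + 952.381ms (1)
8. 13333.333ms @ 14 + 952.381ms (1)
9. 14285.714ms @ 15 + 1428.571ms (3/2)
10. 15714.286ms @ 33/2 + 1428.571ms (3/2)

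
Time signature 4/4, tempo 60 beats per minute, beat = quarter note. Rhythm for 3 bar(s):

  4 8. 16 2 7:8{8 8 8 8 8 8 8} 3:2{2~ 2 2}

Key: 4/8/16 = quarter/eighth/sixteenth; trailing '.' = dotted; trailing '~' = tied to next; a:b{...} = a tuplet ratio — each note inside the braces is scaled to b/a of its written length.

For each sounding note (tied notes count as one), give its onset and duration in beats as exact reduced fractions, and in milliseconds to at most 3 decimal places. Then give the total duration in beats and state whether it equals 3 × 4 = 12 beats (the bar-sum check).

1) 0.0ms=0b +1000.0ms=1b
2) 1000.0ms=1b +750.0ms=3/4b
3) 1750.0ms=7/4b +250.0ms=1/4b
4) 2000.0ms=2b +2000.0ms=2b
5) 4000.0ms=4b +571.429ms=4/7b
6) 4571.429ms=32/7b +571.429ms=4/7b
7) 5142.857ms=36/7b +571.429ms=4/7b
8) 5714.286ms=40/7b +571.429ms=4/7b
9) 6285.714ms=44/7b +571.429ms=4/7b
10) 6857.143ms=48/7b +571.429ms=4/7b
11) 7428.571ms=52/7b +571.429ms=4/7b
12) 8000.0ms=8b +2666.667ms=8/3b
13) 10666.667ms=32/3b +1333.333ms=4/3b
Σ=12b of 12 (60bpm 4/4) — PASS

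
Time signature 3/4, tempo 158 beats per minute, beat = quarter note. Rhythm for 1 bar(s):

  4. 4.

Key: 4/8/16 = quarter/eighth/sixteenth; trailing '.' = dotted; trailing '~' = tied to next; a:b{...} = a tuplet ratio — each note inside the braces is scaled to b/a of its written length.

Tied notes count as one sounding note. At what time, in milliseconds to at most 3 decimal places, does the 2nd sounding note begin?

note 2 onset = 3/2b = 569.62ms

1. 0.0ms @ 0 + 569.62ms (3/2)
2. 569.62ms @ 3/2 + 569.62ms (3/2)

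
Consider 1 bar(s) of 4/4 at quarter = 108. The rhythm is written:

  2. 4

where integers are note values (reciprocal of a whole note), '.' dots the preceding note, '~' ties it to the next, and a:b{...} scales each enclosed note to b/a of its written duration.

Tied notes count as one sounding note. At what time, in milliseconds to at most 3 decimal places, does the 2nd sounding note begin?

1. 0.0ms @ 0 + 1666.667ms (3)
2. 1666.667ms @ 3 + 555.556ms (1)

note 2 onset = 3b = 1666.667ms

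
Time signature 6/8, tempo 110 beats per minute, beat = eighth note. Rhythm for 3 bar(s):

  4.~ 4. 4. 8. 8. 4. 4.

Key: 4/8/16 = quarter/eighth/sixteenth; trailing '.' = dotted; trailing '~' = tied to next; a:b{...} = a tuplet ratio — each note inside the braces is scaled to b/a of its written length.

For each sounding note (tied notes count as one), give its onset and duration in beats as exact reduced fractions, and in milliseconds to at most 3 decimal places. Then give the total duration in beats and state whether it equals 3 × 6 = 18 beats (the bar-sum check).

1) 0.0ms=0b +3272.727ms=6b
2) 3272.727ms=6b +1636.364ms=3b
3) 4909.091ms=9b +818.182ms=3/2b
4) 5727.273ms=21/2b +818.182ms=3/2b
5) 6545.455ms=12b +1636.364ms=3b
6) 8181.818ms=15b +1636.364ms=3b
Σ=18b of 18 (110bpm 6/8) — PASS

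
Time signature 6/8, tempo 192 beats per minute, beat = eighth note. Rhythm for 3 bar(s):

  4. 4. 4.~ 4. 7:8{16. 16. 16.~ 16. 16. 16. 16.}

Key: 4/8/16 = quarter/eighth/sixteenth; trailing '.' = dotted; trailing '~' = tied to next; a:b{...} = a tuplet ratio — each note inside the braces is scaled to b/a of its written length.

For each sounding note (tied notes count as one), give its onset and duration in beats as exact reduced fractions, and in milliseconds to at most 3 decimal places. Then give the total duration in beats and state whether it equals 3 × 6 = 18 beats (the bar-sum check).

1) 0.0ms=0b +937.5ms=3b
2) 937.5ms=3b +937.5ms=3b
3) 1875.0ms=6b +1875.0ms=6b
4) 3750.0ms=12b +267.857ms=6/7b
5) 4017.857ms=90/7b +267.857ms=6/7b
6) 4285.714ms=96/7b +535.714ms=12/7b
7) 4821.429ms=108/7b +267.857ms=6/7b
8) 5089.286ms=114/7b +267.857ms=6/7b
9) 5357.143ms=120/7b +267.857ms=6/7b
Σ=18b of 18 (192bpm 6/8) — PASS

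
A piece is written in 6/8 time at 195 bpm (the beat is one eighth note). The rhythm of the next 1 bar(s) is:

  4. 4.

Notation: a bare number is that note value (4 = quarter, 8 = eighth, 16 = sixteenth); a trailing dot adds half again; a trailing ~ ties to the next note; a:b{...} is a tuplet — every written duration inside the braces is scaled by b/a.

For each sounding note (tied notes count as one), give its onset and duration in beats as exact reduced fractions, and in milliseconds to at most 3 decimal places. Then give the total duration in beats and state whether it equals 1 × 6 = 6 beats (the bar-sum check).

1) 0.0ms=0b +923.077ms=3b
2) 923.077ms=3b +923.077ms=3b
Σ=6b of 6 (195bpm 6/8) — PASS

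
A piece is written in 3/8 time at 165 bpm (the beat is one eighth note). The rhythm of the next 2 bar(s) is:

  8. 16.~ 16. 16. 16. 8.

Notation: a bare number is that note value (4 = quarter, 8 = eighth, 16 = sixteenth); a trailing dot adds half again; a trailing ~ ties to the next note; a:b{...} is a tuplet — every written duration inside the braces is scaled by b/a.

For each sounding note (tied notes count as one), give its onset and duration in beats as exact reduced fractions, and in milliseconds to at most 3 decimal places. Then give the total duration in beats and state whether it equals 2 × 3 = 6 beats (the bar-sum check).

1) 0.0ms=0b +545.455ms=3/2b
2) 545.455ms=3/2b +545.455ms=3/2b
3) 1090.909ms=3b +272.727ms=3/4b
4) 1363.636ms=15/4b +272.727ms=3/4b
5) 1636.364ms=9/2b +545.455ms=3/2b
Σ=6b of 6 (165bpm 3/8) — PASS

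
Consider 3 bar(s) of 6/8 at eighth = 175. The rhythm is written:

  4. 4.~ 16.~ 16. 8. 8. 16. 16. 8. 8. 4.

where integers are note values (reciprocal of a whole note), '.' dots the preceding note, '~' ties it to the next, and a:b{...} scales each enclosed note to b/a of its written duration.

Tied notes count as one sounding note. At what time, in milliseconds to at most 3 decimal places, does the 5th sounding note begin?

note 5 onset = 21/2b = 3600.0ms

1. 0.0ms @ 0 + 1028.571ms (3)
2. 1028.571ms @ 3 + 1542.857ms (9/2)
3. 2571.429ms @ 15/2 + 514.286ms (3/2)
4. 3085.714ms @ 9 + 514.286ms (3/2)
5. 3600.0ms @ 21/2 + 257.143ms (3/4)
6. 3857.143ms @ 45/4 + 257.143ms (3/4)
7. 4114.286ms @ 12 + 514.286ms (3/2)
8. 4628.571ms @ 27/2 + 514.286ms (3/2)
9. 5142.857ms @ 15 + 1028.571ms (3)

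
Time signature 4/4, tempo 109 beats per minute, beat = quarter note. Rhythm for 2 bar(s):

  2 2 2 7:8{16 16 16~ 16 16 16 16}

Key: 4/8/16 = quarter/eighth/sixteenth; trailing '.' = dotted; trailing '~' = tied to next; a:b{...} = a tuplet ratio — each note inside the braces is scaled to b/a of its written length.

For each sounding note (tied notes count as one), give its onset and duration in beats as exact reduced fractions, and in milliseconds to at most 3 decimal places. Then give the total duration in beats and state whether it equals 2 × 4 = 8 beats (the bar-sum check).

1) 0.0ms=0b +1100.917ms=2b
2) 1100.917ms=2b +1100.917ms=2b
3) 2201.835ms=4b +1100.917ms=2b
4) 3302.752ms=6b +157.274ms=2/7b
5) 3460.026ms=44/7b +157.274ms=2/7b
6) 3617.3ms=46/7b +314.548ms=4/7b
7) 3931.848ms=50/7b +157.274ms=2/7b
8) 4089.122ms=52/7b +157.274ms=2/7b
9) 4246.396ms=54/7b +157.274ms=2/7b
Σ=8b of 8 (109bpm 4/4) — PASS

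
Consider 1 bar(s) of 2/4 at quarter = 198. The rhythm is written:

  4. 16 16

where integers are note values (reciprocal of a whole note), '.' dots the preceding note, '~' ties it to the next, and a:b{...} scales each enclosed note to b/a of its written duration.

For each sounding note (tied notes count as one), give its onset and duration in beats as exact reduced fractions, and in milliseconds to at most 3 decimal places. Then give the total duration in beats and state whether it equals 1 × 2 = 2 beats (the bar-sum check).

1) 0.0ms=0b +454.545ms=3/2b
2) 454.545ms=3/2b +75.758ms=1/4b
3) 530.303ms=7/4b +75.758ms=1/4b
Σ=2b of 2 (198bpm 2/4) — PASS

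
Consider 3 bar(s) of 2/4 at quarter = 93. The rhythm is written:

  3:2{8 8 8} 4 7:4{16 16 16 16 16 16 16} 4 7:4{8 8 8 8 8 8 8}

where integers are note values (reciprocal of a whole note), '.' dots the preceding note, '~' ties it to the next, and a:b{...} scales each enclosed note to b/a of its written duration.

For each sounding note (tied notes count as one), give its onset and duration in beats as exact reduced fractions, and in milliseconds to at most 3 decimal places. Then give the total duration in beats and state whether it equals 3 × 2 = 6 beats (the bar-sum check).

1) 0.0ms=0b +215.054ms=1/3b
2) 215.054ms=1/3b +215.054ms=1/3b
3) 430.108ms=2/3b +215.054ms=1/3b
4) 645.161ms=1b +645.161ms=1b
5) 1290.323ms=2b +92.166ms=1/7b
6) 1382.488ms=15/7b +92.166ms=1/7b
7) 1474.654ms=16/7b +92.166ms=1/7b
8) 1566.82ms=17/7b +92.166ms=1/7b
9) 1658.986ms=18/7b +92.166ms=1/7b
10) 1751.152ms=19/7b +92.166ms=1/7b
11) 1843.318ms=20/7b +92.166ms=1/7b
12) 1935.484ms=3b +645.161ms=1b
13) 2580.645ms=4b +184.332ms=2/7b
14) 2764.977ms=30/7b +184.332ms=2/7b
15) 2949.309ms=32/7b +184.332ms=2/7b
16) 3133.641ms=34/7b +184.332ms=2/7b
17) 3317.972ms=36/7b +184.332ms=2/7b
18) 3502.304ms=38/7b +184.332ms=2/7b
19) 3686.636ms=40/7b +184.332ms=2/7b
Σ=6b of 6 (93bpm 2/4) — PASS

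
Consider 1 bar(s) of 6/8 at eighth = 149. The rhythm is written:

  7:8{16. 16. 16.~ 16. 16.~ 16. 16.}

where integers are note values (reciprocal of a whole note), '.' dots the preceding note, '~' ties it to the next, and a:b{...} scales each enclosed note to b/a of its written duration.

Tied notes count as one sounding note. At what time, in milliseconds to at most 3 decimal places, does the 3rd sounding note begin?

1. 0.0ms @ 0 + 345.158ms (6/7)
2. 345.158ms @ 6/7 + 345.158ms (6/7)
3. 690.316ms @ 12/7 + 690.316ms (12/7)
4. 1380.633ms @ 24/7 + 690.316ms (12/7)
5. 2070.949ms @ 36/7 + 345.158ms (6/7)

note 3 onset = 12/7b = 690.316ms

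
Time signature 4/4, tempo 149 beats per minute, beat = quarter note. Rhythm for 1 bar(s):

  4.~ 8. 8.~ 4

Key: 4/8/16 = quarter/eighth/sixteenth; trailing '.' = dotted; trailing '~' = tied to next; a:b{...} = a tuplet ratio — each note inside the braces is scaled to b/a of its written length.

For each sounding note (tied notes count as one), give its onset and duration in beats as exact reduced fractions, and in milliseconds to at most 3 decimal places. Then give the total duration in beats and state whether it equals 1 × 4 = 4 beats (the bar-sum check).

1) 0.0ms=0b +906.04ms=9/4b
2) 906.04ms=9/4b +704.698ms=7/4b
Σ=4b of 4 (149bpm 4/4) — PASS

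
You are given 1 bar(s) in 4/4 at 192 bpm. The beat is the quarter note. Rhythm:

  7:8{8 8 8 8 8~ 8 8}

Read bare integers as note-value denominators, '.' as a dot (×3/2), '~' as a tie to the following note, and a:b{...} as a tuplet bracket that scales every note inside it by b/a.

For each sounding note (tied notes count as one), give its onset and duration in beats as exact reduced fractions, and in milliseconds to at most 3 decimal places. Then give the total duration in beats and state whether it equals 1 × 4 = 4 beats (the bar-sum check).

1) 0.0ms=0b +178.571ms=4/7b
2) 178.571ms=4/7b +178.571ms=4/7b
3) 357.143ms=8/7b +178.571ms=4/7b
4) 535.714ms=12/7b +178.571ms=4/7b
5) 714.286ms=16/7b +357.143ms=8/7b
6) 1071.429ms=24/7b +178.571ms=4/7b
Σ=4b of 4 (192bpm 4/4) — PASS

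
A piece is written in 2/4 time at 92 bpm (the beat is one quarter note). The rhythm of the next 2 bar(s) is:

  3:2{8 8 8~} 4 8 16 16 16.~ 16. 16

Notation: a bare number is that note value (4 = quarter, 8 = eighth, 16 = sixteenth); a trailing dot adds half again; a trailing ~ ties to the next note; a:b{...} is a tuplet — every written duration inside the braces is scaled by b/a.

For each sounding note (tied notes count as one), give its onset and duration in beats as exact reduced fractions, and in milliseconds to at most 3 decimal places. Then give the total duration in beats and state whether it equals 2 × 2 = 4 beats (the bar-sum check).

1) 0.0ms=0b +217.391ms=1/3b
2) 217.391ms=1/3b +217.391ms=1/3b
3) 434.783ms=2/3b +869.565ms=4/3b
4) 1304.348ms=2b +326.087ms=1/2b
5) 1630.435ms=5/2b +163.043ms=1/4b
6) 1793.478ms=11/4b +163.043ms=1/4b
7) 1956.522ms=3b +489.13ms=3/4b
8) 2445.652ms=15/4b +163.043ms=1/4b
Σ=4b of 4 (92bpm 2/4) — PASS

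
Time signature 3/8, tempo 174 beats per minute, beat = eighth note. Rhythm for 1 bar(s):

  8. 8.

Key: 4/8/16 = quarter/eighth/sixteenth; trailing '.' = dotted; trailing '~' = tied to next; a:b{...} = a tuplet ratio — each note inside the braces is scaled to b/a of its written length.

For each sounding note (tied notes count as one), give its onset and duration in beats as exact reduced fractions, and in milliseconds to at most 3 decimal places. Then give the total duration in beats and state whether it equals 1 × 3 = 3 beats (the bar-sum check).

1) 0.0ms=0b +517.241ms=3/2b
2) 517.241ms=3/2b +517.241ms=3/2b
Σ=3b of 3 (174bpm 3/8) — PASS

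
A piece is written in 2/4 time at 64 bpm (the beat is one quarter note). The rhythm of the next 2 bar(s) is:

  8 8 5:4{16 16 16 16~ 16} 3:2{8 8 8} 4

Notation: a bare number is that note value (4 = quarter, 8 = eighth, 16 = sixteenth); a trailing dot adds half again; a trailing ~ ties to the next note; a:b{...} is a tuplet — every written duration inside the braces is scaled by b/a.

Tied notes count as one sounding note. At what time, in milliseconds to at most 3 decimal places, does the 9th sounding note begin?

1. 0.0ms @ 0 + 468.75ms (1/2)
2. 468.75ms @ 1/2 + 468.75ms (1/2)
3. 937.5ms @ 1 + 187.5ms (1/5)
4. 1125.0ms @ 6/5 + 187.5ms (1/5)
5. 1312.5ms @ 7/5 + 187.5ms (1/5)
6. 1500.0ms @ 8/5 + 375.0ms (2/5)
7. 1875.0ms @ 2 + 312.5ms (1/3)
8. 2187.5ms @ 7/3 + 312.5ms (1/3)
9. 2500.0ms @ 8/3 + 312.5ms (1/3)
10. 2812.5ms @ 3 + 937.5ms (1)

note 9 onset = 8/3b = 2500.0ms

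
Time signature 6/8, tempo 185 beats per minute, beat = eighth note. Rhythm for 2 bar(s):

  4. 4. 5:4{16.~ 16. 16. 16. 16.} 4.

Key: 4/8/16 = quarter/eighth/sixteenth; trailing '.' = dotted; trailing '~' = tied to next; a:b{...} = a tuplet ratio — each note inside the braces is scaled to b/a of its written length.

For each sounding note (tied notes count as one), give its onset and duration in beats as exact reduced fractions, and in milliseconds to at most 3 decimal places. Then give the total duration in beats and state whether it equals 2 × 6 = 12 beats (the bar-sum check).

1) 0.0ms=0b +972.973ms=3b
2) 972.973ms=3b +972.973ms=3b
3) 1945.946ms=6b +389.189ms=6/5b
4) 2335.135ms=36/5b +194.595ms=3/5b
5) 2529.73ms=39/5b +194.595ms=3/5b
6) 2724.324ms=42/5b +194.595ms=3/5b
7) 2918.919ms=9b +972.973ms=3b
Σ=12b of 12 (185bpm 6/8) — PASS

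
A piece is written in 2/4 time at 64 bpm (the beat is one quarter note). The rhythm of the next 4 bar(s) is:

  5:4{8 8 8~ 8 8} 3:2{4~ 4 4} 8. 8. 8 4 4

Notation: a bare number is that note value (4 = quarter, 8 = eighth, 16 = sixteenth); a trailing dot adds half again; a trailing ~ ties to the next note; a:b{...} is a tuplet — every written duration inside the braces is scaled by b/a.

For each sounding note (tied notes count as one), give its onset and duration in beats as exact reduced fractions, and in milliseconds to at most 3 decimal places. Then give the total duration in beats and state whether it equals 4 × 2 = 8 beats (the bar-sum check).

1) 0.0ms=0b +375.0ms=2/5b
2) 375.0ms=2/5b +375.0ms=2/5b
3) 750.0ms=4/5b +750.0ms=4/5b
4) 1500.0ms=8/5b +375.0ms=2/5b
5) 1875.0ms=2b +1250.0ms=4/3b
6) 3125.0ms=10/3b +625.0ms=2/3b
7) 3750.0ms=4b +703.125ms=3/4b
8) 4453.125ms=19/4b +703.125ms=3/4b
9) 5156.25ms=11/2b +468.75ms=1/2b
10) 5625.0ms=6b +937.5ms=1b
11) 6562.5ms=7b +937.5ms=1b
Σ=8b of 8 (64bpm 2/4) — PASS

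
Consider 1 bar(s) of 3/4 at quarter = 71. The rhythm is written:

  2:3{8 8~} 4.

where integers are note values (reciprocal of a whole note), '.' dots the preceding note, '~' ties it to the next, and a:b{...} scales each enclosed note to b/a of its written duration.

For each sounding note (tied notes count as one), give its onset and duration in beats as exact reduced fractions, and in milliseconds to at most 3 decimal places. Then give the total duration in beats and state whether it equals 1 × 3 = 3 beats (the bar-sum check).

1) 0.0ms=0b +633.803ms=3/4b
2) 633.803ms=3/4b +1901.408ms=9/4b
Σ=3b of 3 (71bpm 3/4) — PASS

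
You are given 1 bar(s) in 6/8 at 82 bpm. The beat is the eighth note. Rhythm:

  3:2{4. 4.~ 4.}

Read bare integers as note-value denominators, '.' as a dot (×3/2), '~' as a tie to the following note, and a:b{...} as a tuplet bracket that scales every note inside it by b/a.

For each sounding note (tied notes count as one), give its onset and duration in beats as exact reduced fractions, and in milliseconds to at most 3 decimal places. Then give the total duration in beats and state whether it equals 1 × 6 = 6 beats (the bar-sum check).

1) 0.0ms=0b +1463.415ms=2b
2) 1463.415ms=2b +2926.829ms=4b
Σ=6b of 6 (82bpm 6/8) — PASS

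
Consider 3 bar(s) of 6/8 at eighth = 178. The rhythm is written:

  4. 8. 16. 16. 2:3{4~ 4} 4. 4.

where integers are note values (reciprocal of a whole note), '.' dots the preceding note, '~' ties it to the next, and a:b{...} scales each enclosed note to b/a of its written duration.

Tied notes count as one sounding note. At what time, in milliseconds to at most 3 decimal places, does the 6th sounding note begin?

1. 0.0ms @ 0 + 1011.236ms (3)
2. 1011.236ms @ 3 + 505.618ms (3/2)
3. 1516.854ms @ 9/2 + 252.809ms (3/4)
4. 1769.663ms @ 21/4 + 252.809ms (3/4)
5. 2022.472ms @ 6 + 2022.472ms (6)
6. 4044.944ms @ 12 + 1011.236ms (3)
7. 5056.18ms @ 15 + 1011.236ms (3)

note 6 onset = 12b = 4044.944ms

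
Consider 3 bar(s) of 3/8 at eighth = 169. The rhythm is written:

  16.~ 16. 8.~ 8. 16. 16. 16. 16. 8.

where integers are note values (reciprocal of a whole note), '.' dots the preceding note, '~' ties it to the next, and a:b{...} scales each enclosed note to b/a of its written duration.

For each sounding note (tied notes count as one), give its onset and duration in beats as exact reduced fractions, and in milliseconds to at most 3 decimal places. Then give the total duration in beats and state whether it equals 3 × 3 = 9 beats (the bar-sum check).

1) 0.0ms=0b +532.544ms=3/2b
2) 532.544ms=3/2b +1065.089ms=3b
3) 1597.633ms=9/2b +266.272ms=3/4b
4) 1863.905ms=21/4b +266.272ms=3/4b
5) 2130.178ms=6b +266.272ms=3/4b
6) 2396.45ms=27/4b +266.272ms=3/4b
7) 2662.722ms=15/2b +532.544ms=3/2b
Σ=9b of 9 (169bpm 3/8) — PASS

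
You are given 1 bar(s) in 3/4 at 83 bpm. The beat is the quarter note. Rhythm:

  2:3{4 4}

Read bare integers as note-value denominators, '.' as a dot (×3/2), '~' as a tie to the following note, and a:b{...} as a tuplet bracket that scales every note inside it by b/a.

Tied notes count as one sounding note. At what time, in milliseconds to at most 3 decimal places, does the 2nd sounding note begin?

1. 0.0ms @ 0 + 1084.337ms (3/2)
2. 1084.337ms @ 3/2 + 1084.337ms (3/2)

note 2 onset = 3/2b = 1084.337ms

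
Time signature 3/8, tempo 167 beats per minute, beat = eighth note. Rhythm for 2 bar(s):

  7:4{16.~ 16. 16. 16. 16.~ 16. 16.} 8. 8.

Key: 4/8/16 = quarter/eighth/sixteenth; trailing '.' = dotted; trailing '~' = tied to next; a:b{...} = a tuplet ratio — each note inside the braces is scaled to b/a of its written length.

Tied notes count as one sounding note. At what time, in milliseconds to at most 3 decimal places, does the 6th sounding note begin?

1. 0.0ms @ 0 + 307.956ms (6/7)
2. 307.956ms @ 6/7 + 153.978ms (3/7)
3. 461.933ms @ 9/7 + 153.978ms (3/7)
4. 615.911ms @ 12/7 + 307.956ms (6/7)
5. 923.867ms @ 18/7 + 153.978ms (3/7)
6. 1077.844ms @ 3 + 538.922ms (3/2)
7. 1616.766ms @ 9/2 + 538.922ms (3/2)

note 6 onset = 3b = 1077.844ms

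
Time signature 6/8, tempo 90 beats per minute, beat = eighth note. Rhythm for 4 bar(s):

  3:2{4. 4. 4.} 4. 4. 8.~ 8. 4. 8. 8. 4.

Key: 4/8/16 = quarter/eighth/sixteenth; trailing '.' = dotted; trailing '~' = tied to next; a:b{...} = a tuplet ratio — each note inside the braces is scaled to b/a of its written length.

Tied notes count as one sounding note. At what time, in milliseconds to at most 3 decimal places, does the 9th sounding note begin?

note 9 onset = 39/2b = 13000.0ms

1. 0.0ms @ 0 + 1333.333ms (2)
2. 1333.333ms @ 2 + 1333.333ms (2)
3. 2666.667ms @ 4 + 1333.333ms (2)
4. 4000.0ms @ 6 + 2000.0ms (3)
5. 6000.0ms @ 9 + 2000.0ms (3)
6. 8000.0ms @ 12 + 2000.0ms (3)
7. 10000.0ms @ 15 + 2000.0ms (3)
8. 12000.0ms @ 18 + 1000.0ms (3/2)
9. 13000.0ms @ 39/2 + 1000.0ms (3/2)
10. 14000.0ms @ 21 + 2000.0ms (3)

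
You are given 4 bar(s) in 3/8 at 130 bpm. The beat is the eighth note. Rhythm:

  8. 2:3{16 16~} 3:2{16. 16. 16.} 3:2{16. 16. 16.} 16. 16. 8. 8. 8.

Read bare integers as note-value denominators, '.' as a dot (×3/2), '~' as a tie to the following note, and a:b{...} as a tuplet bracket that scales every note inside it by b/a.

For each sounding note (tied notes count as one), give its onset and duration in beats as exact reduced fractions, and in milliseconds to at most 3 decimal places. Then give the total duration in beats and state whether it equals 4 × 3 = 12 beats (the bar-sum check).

1) 0.0ms=0b +692.308ms=3/2b
2) 692.308ms=3/2b +346.154ms=3/4b
3) 1038.462ms=9/4b +576.923ms=5/4b
4) 1615.385ms=7/2b +230.769ms=1/2b
5) 1846.154ms=4b +230.769ms=1/2b
6) 2076.923ms=9/2b +230.769ms=1/2b
7) 2307.692ms=5b +230.769ms=1/2b
8) 2538.462ms=11/2b +230.769ms=1/2b
9) 2769.231ms=6b +346.154ms=3/4b
10) 3115.385ms=27/4b +346.154ms=3/4b
11) 3461.538ms=15/2b +692.308ms=3/2b
12) 4153.846ms=9b +692.308ms=3/2b
13) 4846.154ms=21/2b +692.308ms=3/2b
Σ=12b of 12 (130bpm 3/8) — PASS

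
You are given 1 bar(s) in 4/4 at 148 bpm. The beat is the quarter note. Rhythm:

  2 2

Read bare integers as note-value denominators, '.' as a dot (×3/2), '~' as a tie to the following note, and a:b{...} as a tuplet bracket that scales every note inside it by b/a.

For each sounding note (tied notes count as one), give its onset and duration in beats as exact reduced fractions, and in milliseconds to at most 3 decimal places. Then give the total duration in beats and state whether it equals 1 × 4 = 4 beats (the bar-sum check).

1) 0.0ms=0b +810.811ms=2b
2) 810.811ms=2b +810.811ms=2b
Σ=4b of 4 (148bpm 4/4) — PASS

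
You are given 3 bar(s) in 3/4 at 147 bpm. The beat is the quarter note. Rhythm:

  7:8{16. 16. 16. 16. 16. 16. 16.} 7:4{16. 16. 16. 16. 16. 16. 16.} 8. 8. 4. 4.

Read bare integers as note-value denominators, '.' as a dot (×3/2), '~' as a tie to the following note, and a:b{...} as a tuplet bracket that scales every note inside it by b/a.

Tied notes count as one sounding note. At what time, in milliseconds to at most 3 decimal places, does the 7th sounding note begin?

note 7 onset = 18/7b = 1049.563ms

1. 0.0ms @ 0 + 174.927ms (3/7)
2. 174.927ms @ 3/7 + 174.927ms (3/7)
3. 349.854ms @ 6/7 + 174.927ms (3/7)
4. 524.781ms @ 9/7 + 174.927ms (3/7)
5. 699.708ms @ 12/7 + 174.927ms (3/7)
6. 874.636ms @ 15/7 + 174.927ms (3/7)
7. 1049.563ms @ 18/7 + 174.927ms (3/7)
8. 1224.49ms @ 3 + 87.464ms (3/14)
9. 1311.953ms @ 45/14 + 87.464ms (3/14)
10. 1399.417ms @ 24/7 + 87.464ms (3/14)
11. 1486.88ms @ 51/14 + 87.464ms (3/14)
12. 1574.344ms @ 27/7 + 87.464ms (3/14)
13. 1661.808ms @ 57/14 + 87.464ms (3/14)
14. 1749.271ms @ 30/7 + 87.464ms (3/14)
15. 1836.735ms @ 9/2 + 306.122ms (3/4)
16. 2142.857ms @ 21/4 + 306.122ms (3/4)
17. 2448.98ms @ 6 + 612.245ms (3/2)
18. 3061.224ms @ 15/2 + 612.245ms (3/2)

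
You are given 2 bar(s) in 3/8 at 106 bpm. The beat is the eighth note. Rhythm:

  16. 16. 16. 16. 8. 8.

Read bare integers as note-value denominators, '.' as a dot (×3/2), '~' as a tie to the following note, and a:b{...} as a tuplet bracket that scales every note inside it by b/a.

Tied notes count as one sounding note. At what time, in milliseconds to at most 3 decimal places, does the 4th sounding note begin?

note 4 onset = 9/4b = 1273.585ms

1. 0.0ms @ 0 + 424.528ms (3/4)
2. 424.528ms @ 3/4 + 424.528ms (3/4)
3. 849.057ms @ 3/2 + 424.528ms (3/4)
4. 1273.585ms @ 9/4 + 424.528ms (3/4)
5. 1698.113ms @ 3 + 849.057ms (3/2)
6. 2547.17ms @ 9/2 + 849.057ms (3/2)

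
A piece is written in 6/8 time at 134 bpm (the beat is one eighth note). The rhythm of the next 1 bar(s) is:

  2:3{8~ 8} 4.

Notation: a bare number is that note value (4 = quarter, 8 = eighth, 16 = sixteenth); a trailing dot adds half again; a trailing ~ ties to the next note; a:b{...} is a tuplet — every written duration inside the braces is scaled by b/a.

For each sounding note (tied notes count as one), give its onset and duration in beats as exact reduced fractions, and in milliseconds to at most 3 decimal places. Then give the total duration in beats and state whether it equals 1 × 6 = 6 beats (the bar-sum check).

1) 0.0ms=0b +1343.284ms=3b
2) 1343.284ms=3b +1343.284ms=3b
Σ=6b of 6 (134bpm 6/8) — PASS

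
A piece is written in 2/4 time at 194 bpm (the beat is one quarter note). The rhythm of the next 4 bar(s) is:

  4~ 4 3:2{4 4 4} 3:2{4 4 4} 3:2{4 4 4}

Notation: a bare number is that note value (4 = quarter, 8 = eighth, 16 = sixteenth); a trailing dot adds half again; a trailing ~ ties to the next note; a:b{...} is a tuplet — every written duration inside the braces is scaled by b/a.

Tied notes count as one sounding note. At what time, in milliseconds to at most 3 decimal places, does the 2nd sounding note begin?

note 2 onset = 2b = 618.557ms

1. 0.0ms @ 0 + 618.557ms (2)
2. 618.557ms @ 2 + 206.186ms (2/3)
3. 824.742ms @ 8/3 + 206.186ms (2/3)
4. 1030.928ms @ 10/3 + 206.186ms (2/3)
5. 1237.113ms @ 4 + 206.186ms (2/3)
6. 1443.299ms @ 14/3 + 206.186ms (2/3)
7. 1649.485ms @ 16/3 + 206.186ms (2/3)
8. 1855.67ms @ 6 + 206.186ms (2/3)
9. 2061.856ms @ 20/3 + 206.186ms (2/3)
10. 2268.041ms @ 22/3 + 206.186ms (2/3)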